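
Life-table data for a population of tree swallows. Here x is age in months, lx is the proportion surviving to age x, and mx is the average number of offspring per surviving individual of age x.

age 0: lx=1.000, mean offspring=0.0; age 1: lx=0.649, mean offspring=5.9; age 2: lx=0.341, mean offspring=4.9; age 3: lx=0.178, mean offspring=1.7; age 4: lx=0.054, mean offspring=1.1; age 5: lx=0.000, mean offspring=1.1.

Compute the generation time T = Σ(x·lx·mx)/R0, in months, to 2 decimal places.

1.42

lx·mx: 0, 3.8291, 1.6709, 0.3026, 0.0594, 0 → R0 = 5.862
x·lx·mx: 0, 3.8291, 3.3418, 0.9078, 0.2376, 0 → Σ = 8.3163
T = 8.3163 / 5.862 = 1.41868… → 1.42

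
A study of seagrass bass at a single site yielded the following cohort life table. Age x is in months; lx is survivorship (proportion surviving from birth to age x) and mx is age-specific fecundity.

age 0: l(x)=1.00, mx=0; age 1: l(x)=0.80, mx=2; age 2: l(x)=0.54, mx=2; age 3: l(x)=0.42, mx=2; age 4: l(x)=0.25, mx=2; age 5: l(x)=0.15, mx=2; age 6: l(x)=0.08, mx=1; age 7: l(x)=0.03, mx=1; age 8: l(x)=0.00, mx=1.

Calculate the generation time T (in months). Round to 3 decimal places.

lx·mx: 0, 1.6, 1.08, 0.84, 0.5, 0.3, 0.08, 0.03, 0 → R0 = 4.43
x·lx·mx: 0, 1.6, 2.16, 2.52, 2, 1.5, 0.48, 0.21, 0 → Σ = 10.47
T = 10.47 / 4.43 = 2.363431… → 2.363

2.363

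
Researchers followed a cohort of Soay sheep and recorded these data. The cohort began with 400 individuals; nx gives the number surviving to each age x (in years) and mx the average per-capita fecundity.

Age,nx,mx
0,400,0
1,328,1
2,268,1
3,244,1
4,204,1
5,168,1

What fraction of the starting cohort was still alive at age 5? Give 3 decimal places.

0.420

l_5 = n_5/n_0 = 168/400 = 0.42 → 0.420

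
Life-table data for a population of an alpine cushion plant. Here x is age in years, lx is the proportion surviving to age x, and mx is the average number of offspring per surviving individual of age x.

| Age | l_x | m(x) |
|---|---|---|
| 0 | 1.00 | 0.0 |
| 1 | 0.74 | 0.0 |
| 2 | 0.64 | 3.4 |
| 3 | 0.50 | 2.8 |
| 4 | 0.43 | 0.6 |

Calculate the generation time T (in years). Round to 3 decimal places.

lx·mx: 0, 0, 2.176, 1.4, 0.258 → R0 = 3.834
x·lx·mx: 0, 0, 4.352, 4.2, 1.032 → Σ = 9.584
T = 9.584 / 3.834 = 2.499739… → 2.500

2.500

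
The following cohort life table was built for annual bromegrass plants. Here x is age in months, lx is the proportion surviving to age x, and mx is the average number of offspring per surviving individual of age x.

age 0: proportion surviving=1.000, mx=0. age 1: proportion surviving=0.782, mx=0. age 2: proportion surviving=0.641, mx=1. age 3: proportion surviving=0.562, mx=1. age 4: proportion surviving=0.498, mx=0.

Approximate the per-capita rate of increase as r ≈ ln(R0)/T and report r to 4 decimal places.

R0 = Σ lx·mx = 0 + 0 + 0.641 + 0.562 + 0 = 1.203
Σ x·lx·mx = 2.968; T = 2.968/1.203 = 2.46717…
r ≈ ln(R0)/T = ln(1.203)/2.46717… = 0.074911… → 0.0749

0.0749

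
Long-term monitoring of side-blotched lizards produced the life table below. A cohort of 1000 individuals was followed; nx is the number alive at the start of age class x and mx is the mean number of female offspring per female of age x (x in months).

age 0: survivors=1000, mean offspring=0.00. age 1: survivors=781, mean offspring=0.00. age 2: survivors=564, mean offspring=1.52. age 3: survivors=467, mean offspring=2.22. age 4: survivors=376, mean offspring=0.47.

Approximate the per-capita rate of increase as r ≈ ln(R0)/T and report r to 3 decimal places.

lx = nx/n0 = nx/1000: 1, 0.781, 0.564, 0.467, 0.376
R0 = Σ lx·mx = 0 + 0 + 0.85728 + 1.03674 + 0.17672 = 2.07074
Σ x·lx·mx = 5.53166; T = 5.53166/2.07074 = 2.67134…
r ≈ ln(R0)/T = ln(2.07074)/2.67134… = 0.27249… → 0.272

0.272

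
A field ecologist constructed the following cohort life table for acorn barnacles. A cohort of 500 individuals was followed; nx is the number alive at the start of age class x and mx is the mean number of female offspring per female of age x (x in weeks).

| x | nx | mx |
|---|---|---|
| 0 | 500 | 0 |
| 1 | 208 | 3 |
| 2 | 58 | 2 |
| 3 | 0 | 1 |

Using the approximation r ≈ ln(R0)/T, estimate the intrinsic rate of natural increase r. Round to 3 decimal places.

lx = nx/n0 = nx/500: 1, 0.416, 0.116, 0
R0 = Σ lx·mx = 0 + 1.248 + 0.232 + 0 = 1.48
Σ x·lx·mx = 1.712; T = 1.712/1.48 = 1.15676…
r ≈ ln(R0)/T = ln(1.48)/1.15676… = 0.33891… → 0.339

0.339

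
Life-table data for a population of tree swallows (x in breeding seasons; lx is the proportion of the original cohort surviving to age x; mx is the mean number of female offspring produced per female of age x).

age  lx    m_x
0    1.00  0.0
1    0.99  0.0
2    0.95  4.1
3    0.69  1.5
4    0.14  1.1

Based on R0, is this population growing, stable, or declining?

growing

R0 = Σ lx·mx = 0 + 0 + 3.895 + 1.035 + 0.154 = 5.084
R0 > 1, so the population is growing.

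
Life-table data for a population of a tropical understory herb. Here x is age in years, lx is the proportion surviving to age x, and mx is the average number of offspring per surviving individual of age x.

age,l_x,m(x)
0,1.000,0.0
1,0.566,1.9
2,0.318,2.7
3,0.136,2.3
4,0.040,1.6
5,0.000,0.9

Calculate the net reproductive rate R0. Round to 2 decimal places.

lx·mx by age: 0, 1.0754, 0.8586, 0.3128, 0.064, 0
R0 = Σ lx·mx = 2.3108 → 2.31

2.31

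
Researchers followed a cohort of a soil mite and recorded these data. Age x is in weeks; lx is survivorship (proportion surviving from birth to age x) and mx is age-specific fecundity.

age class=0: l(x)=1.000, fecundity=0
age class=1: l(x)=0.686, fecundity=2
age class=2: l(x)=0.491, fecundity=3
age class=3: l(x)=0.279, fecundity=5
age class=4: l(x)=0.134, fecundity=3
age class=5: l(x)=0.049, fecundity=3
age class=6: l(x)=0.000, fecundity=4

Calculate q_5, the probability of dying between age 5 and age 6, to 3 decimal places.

q_5 = (l_5 − l_6) / l_5 = (0.049 − 0) / 0.049
     = 0.049 / 0.049 = 1 → 1.000

1.000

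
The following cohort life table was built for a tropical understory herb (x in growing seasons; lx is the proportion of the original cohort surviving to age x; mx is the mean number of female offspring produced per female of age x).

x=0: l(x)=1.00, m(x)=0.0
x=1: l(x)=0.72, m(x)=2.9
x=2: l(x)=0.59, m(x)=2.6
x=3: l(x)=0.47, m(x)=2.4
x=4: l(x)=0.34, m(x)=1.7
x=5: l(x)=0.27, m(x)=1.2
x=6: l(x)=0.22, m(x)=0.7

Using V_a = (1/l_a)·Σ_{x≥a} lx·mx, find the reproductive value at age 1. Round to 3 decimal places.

lx·mx for x ≥ 1: 2.088, 1.534, 1.128, 0.578, 0.324, 0.154 → sum = 5.806
V_1 = 5.806 / l_1 = 5.806 / 0.72 = 8.063889… → 8.064

8.064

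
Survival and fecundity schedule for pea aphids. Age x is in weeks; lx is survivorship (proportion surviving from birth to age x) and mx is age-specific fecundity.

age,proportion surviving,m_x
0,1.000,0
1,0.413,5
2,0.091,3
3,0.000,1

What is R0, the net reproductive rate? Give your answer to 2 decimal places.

lx·mx by age: 0, 2.065, 0.273, 0
R0 = Σ lx·mx = 2.338 → 2.34

2.34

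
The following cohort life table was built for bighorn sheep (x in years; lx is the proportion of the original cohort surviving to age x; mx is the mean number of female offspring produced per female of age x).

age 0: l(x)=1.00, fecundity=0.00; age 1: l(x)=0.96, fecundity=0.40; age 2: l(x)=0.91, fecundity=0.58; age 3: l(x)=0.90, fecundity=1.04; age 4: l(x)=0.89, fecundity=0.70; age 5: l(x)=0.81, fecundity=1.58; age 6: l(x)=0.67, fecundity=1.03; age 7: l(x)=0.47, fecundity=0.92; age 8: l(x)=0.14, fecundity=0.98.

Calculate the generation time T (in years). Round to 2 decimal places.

4.27

lx·mx: 0, 0.384, 0.5278, 0.936, 0.623, 1.2798, 0.6901, 0.4324, 0.1372 → R0 = 5.0103
x·lx·mx: 0, 0.384, 1.0556, 2.808, 2.492, 6.399, 4.1406, 3.0268, 1.0976 → Σ = 21.4036
T = 21.4036 / 5.0103 = 4.27192… → 4.27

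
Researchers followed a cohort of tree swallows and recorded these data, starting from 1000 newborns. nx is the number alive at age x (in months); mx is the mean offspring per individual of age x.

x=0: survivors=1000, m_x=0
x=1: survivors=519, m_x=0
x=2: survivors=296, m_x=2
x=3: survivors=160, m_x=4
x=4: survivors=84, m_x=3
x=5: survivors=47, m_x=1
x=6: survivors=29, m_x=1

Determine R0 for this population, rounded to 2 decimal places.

1.56

lx = nx/n0 = nx/1000: 1, 0.519, 0.296, 0.16, 0.084, 0.047, 0.029
lx·mx by age: 0, 0, 0.592, 0.64, 0.252, 0.047, 0.029
R0 = Σ lx·mx = 1.56 → 1.56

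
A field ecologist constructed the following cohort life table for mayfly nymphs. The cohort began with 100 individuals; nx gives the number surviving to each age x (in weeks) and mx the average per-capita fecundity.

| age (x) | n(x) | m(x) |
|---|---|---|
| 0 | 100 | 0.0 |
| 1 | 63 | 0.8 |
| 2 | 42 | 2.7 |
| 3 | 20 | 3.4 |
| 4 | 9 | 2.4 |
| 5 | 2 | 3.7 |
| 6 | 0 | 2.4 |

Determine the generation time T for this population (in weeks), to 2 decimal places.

lx = nx/n0 = nx/100: 1, 0.63, 0.42, 0.2, 0.09, 0.02, 0
lx·mx: 0, 0.504, 1.134, 0.68, 0.216, 0.074, 0 → R0 = 2.608
x·lx·mx: 0, 0.504, 2.268, 2.04, 0.864, 0.37, 0 → Σ = 6.046
T = 6.046 / 2.608 = 2.318252… → 2.32

2.32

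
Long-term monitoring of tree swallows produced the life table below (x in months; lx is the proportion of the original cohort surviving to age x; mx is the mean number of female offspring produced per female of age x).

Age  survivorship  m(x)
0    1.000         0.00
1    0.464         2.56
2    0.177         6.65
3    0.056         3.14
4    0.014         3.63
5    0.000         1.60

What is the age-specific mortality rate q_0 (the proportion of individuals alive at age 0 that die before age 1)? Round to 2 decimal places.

q_0 = (l_0 − l_1) / l_0 = (1 − 0.464) / 1
     = 0.536 / 1 = 0.536 → 0.54

0.54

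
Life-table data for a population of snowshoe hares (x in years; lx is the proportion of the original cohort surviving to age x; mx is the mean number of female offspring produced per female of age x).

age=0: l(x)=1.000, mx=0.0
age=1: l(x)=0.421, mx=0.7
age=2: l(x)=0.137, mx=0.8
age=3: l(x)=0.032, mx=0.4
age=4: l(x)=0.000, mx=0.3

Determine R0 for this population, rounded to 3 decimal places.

lx·mx by age: 0, 0.2947, 0.1096, 0.0128, 0
R0 = Σ lx·mx = 0.4171 → 0.417

0.417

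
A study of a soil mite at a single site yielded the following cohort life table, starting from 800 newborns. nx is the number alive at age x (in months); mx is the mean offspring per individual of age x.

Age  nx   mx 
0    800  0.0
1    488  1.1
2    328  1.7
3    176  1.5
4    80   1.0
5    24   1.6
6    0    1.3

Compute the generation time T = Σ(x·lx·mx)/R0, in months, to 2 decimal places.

2.00

lx = nx/n0 = nx/800: 1, 0.61, 0.41, 0.22, 0.1, 0.03, 0
lx·mx: 0, 0.671, 0.697, 0.33, 0.1, 0.048, 0 → R0 = 1.846
x·lx·mx: 0, 0.671, 1.394, 0.99, 0.4, 0.24, 0 → Σ = 3.695
T = 3.695 / 1.846 = 2.001625… → 2.00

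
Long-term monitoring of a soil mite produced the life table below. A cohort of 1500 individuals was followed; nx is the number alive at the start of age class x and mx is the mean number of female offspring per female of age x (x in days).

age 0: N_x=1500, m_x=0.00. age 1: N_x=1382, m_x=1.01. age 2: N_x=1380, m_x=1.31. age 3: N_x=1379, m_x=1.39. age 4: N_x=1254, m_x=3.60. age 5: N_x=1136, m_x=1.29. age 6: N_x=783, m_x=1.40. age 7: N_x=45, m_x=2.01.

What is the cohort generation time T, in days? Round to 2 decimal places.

3.53

lx = nx/n0 = nx/1500: 1, 0.92133…, 0.92, 0.91933…, 0.836, 0.75733…, 0.522, 0.03
lx·mx: 0, 0.930547…, 1.2052, 1.277873…, 3.0096, 0.97696…, 0.7308, 0.0603 → R0 = 8.19128…
x·lx·mx: 0, 0.930547…, 2.4104, 3.83362…, 12.0384, 4.8848…, 4.3848, 0.4221 → Σ = 28.904667…
T = 28.904667… / 8.19128… = 3.528712… → 3.53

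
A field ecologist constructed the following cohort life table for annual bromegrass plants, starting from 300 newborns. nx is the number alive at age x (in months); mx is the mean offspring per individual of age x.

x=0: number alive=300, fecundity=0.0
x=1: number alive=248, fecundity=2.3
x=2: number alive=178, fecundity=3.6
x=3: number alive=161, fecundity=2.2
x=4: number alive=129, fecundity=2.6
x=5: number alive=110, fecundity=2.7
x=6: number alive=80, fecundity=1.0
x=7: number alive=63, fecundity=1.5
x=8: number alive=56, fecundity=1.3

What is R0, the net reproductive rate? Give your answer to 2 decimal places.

8.15

lx = nx/n0 = nx/300: 1, 0.82667…, 0.59333…, 0.53667…, 0.43, 0.36667…, 0.26667…, 0.21, 0.18667…
lx·mx by age: 0, 1.901333…, 2.136…, 1.180667…, 1.118, 0.99…, 0.266667…, 0.315, 0.242667…
R0 = Σ lx·mx = 8.150333… → 8.15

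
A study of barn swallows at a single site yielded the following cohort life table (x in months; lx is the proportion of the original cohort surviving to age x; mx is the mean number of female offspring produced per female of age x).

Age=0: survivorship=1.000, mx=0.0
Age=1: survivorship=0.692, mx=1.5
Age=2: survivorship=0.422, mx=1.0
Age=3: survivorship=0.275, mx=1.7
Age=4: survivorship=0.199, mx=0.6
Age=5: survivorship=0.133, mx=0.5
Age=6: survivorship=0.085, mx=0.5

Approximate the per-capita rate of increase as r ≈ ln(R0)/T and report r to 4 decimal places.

0.3808

R0 = Σ lx·mx = 0 + 1.038 + 0.422 + 0.4675 + 0.1194 + 0.0665 + 0.0425 = 2.1559
Σ x·lx·mx = 4.3496; T = 4.3496/2.1559 = 2.01753…
r ≈ ln(R0)/T = ln(2.1559)/2.01753… = 0.380766… → 0.3808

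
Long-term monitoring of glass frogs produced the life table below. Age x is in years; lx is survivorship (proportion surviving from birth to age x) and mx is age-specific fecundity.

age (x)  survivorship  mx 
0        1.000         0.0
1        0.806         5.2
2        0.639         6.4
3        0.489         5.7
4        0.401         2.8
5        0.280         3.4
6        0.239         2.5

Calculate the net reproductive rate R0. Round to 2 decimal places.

13.74

lx·mx by age: 0, 4.1912, 4.0896, 2.7873, 1.1228, 0.952, 0.5975
R0 = Σ lx·mx = 13.7404 → 13.74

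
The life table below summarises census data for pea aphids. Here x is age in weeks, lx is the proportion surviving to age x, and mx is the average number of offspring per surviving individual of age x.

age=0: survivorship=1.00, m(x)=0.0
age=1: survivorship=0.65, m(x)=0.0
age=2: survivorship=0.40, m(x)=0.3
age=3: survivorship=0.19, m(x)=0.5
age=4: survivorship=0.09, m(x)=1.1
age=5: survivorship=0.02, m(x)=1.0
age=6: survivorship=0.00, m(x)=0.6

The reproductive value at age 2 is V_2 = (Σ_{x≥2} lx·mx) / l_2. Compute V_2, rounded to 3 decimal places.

0.835

lx·mx for x ≥ 2: 0.12, 0.095, 0.099, 0.02, 0 → sum = 0.334
V_2 = 0.334 / l_2 = 0.334 / 0.4 = 0.835 → 0.835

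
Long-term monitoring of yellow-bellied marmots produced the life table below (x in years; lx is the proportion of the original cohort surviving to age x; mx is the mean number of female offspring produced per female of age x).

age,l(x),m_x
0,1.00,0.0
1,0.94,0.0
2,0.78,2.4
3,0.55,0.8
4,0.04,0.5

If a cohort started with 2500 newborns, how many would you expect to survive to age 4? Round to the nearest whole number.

Expected survivors = N0 · l_4 = 2500 × 0.04 = 100 → 100

100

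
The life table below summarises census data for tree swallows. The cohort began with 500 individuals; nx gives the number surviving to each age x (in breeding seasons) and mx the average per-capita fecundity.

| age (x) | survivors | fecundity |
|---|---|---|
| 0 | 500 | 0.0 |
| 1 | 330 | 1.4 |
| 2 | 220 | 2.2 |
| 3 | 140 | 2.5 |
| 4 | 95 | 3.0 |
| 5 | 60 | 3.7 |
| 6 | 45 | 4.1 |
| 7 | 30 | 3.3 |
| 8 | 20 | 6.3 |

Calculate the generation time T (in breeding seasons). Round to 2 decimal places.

lx = nx/n0 = nx/500: 1, 0.66, 0.44, 0.28, 0.19, 0.12, 0.09, 0.06, 0.04
lx·mx: 0, 0.924, 0.968, 0.7, 0.57, 0.444, 0.369, 0.198, 0.252 → R0 = 4.425
x·lx·mx: 0, 0.924, 1.936, 2.1, 2.28, 2.22, 2.214, 1.386, 2.016 → Σ = 15.076
T = 15.076 / 4.425 = 3.407006… → 3.41

3.41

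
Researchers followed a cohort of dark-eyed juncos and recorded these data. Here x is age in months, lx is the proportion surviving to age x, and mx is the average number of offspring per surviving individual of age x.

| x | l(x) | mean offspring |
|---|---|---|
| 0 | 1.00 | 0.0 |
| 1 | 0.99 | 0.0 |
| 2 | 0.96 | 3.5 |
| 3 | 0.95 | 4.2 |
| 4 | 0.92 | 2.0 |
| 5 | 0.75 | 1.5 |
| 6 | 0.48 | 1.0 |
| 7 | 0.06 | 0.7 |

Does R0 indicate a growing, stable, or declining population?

R0 = Σ lx·mx = 0 + 0 + 3.36 + 3.99 + 1.84 + 1.125 + 0.48 + 0.042 = 10.837
R0 > 1, so the population is growing.

growing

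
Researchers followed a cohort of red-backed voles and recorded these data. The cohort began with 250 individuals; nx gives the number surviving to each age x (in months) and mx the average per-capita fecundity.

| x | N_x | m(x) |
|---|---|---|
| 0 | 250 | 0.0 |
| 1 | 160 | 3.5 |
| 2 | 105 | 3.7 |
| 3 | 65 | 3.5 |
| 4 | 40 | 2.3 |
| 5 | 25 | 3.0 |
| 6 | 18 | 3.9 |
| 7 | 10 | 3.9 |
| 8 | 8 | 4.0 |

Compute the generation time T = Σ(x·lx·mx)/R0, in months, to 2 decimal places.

lx = nx/n0 = nx/250: 1, 0.64, 0.42, 0.26, 0.16, 0.1, 0.072, 0.04, 0.032
lx·mx: 0, 2.24, 1.554, 0.91, 0.368, 0.3, 0.2808, 0.156, 0.128 → R0 = 5.9368
x·lx·mx: 0, 2.24, 3.108, 2.73, 1.472, 1.5, 1.6848, 1.092, 1.024 → Σ = 14.8508
T = 14.8508 / 5.9368 = 2.501482… → 2.50

2.50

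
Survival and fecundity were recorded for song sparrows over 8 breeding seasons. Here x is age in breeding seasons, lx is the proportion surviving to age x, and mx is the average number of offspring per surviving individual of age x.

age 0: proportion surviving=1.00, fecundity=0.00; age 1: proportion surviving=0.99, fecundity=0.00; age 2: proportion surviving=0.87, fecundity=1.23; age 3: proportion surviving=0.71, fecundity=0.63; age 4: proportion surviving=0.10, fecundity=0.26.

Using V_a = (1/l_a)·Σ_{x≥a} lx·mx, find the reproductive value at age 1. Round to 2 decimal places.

lx·mx for x ≥ 1: 0, 1.0701, 0.4473, 0.026 → sum = 1.5434
V_1 = 1.5434 / l_1 = 1.5434 / 0.99 = 1.55899… → 1.56

1.56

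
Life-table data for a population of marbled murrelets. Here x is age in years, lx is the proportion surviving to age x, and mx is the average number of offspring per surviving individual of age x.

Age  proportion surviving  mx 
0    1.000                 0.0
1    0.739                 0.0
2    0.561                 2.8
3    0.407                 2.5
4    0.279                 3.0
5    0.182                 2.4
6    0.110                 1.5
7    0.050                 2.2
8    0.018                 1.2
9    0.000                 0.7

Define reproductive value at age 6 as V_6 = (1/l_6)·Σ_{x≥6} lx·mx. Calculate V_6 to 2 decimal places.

2.70

lx·mx for x ≥ 6: 0.165, 0.11, 0.0216, 0 → sum = 0.2966
V_6 = 0.2966 / l_6 = 0.2966 / 0.11 = 2.696364… → 2.70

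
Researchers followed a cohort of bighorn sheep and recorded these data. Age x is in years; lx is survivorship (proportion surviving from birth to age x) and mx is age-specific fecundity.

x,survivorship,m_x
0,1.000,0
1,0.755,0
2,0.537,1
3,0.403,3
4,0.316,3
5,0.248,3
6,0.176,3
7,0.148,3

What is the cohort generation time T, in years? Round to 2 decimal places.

lx·mx: 0, 0, 0.537, 1.209, 0.948, 0.744, 0.528, 0.444 → R0 = 4.41
x·lx·mx: 0, 0, 1.074, 3.627, 3.792, 3.72, 3.168, 3.108 → Σ = 18.489
T = 18.489 / 4.41 = 4.192517… → 4.19

4.19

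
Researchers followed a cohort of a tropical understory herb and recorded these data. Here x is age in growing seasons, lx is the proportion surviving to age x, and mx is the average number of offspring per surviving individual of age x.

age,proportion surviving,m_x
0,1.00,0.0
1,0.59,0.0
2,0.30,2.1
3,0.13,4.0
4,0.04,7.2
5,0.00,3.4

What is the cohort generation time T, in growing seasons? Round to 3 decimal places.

lx·mx: 0, 0, 0.63, 0.52, 0.288, 0 → R0 = 1.438
x·lx·mx: 0, 0, 1.26, 1.56, 1.152, 0 → Σ = 3.972
T = 3.972 / 1.438 = 2.76217… → 2.762

2.762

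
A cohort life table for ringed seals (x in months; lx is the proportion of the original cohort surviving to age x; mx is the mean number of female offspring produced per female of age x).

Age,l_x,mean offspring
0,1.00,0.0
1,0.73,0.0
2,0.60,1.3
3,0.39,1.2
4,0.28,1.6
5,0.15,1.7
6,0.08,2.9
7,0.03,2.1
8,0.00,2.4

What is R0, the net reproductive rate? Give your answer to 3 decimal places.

lx·mx by age: 0, 0, 0.78, 0.468, 0.448, 0.255, 0.232, 0.063, 0
R0 = Σ lx·mx = 2.246 → 2.246

2.246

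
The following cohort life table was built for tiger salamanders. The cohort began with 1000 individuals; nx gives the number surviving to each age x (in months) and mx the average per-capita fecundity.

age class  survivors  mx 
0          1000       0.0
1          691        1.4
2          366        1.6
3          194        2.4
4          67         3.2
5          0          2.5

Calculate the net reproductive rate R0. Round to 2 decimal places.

lx = nx/n0 = nx/1000: 1, 0.691, 0.366, 0.194, 0.067, 0
lx·mx by age: 0, 0.9674, 0.5856, 0.4656, 0.2144, 0
R0 = Σ lx·mx = 2.233 → 2.23

2.23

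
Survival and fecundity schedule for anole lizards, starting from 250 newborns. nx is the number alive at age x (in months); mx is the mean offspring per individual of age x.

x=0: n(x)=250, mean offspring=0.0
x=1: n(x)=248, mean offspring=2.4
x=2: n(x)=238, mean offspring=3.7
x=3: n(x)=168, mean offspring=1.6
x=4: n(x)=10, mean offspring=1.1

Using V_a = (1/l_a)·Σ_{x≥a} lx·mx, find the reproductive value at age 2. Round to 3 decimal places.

4.876

lx = nx/n0 = nx/250: 1, 0.992, 0.952, 0.672, 0.04
lx·mx for x ≥ 2: 3.5224, 1.0752, 0.044 → sum = 4.6416
V_2 = 4.6416 / l_2 = 4.6416 / 0.952 = 4.87563… → 4.876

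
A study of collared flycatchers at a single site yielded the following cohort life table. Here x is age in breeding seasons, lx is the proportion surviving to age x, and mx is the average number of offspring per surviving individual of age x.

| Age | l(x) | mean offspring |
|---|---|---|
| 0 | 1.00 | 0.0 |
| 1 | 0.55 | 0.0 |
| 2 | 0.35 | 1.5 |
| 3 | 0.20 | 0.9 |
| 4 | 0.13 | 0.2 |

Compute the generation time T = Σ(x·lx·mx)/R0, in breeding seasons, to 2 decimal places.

lx·mx: 0, 0, 0.525, 0.18, 0.026 → R0 = 0.731
x·lx·mx: 0, 0, 1.05, 0.54, 0.104 → Σ = 1.694
T = 1.694 / 0.731 = 2.317373… → 2.32

2.32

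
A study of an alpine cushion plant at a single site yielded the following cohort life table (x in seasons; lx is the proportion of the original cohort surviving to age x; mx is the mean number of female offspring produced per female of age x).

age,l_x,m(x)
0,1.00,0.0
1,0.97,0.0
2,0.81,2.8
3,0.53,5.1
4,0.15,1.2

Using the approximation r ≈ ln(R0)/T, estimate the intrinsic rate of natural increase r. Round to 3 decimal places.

R0 = Σ lx·mx = 0 + 0 + 2.268 + 2.703 + 0.18 = 5.151
Σ x·lx·mx = 13.365; T = 13.365/5.151 = 2.59464…
r ≈ ln(R0)/T = ln(5.151)/2.59464… = 0.63176… → 0.632

0.632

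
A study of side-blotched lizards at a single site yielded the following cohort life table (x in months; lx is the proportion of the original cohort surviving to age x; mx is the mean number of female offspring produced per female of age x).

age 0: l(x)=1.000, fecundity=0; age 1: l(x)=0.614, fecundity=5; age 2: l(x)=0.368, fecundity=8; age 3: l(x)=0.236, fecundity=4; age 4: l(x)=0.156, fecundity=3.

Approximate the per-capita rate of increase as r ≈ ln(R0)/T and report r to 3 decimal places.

1.090

R0 = Σ lx·mx = 0 + 3.07 + 2.944 + 0.944 + 0.468 = 7.426
Σ x·lx·mx = 13.662; T = 13.662/7.426 = 1.83975…
r ≈ ln(R0)/T = ln(7.426)/1.83975… = 1.08981… → 1.090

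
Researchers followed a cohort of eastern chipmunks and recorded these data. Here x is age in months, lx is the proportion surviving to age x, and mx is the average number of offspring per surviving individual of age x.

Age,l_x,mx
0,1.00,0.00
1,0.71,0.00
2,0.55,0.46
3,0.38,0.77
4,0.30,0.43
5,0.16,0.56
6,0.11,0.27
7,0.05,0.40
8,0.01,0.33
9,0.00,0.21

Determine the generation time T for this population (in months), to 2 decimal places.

3.29

lx·mx: 0, 0, 0.253, 0.2926, 0.129, 0.0896, 0.0297, 0.02, 0.0033, 0 → R0 = 0.8172
x·lx·mx: 0, 0, 0.506, 0.8778, 0.516, 0.448, 0.1782, 0.14, 0.0264, 0 → Σ = 2.6924
T = 2.6924 / 0.8172 = 3.294665… → 3.29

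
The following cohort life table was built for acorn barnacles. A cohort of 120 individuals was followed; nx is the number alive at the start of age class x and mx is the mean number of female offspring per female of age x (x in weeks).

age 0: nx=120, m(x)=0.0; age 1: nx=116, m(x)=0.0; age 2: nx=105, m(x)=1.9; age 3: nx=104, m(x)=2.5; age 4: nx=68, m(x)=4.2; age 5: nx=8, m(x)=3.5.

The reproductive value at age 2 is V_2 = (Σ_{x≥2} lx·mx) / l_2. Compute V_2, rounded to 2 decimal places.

7.36

lx = nx/n0 = nx/120: 1, 0.96667…, 0.875, 0.86667…, 0.56667…, 0.06667…
lx·mx for x ≥ 2: 1.6625, 2.166667…, 2.38…, 0.233333… → sum = 6.4425…
V_2 = 6.4425… / l_2 = 6.4425… / 0.875 = 7.362857… → 7.36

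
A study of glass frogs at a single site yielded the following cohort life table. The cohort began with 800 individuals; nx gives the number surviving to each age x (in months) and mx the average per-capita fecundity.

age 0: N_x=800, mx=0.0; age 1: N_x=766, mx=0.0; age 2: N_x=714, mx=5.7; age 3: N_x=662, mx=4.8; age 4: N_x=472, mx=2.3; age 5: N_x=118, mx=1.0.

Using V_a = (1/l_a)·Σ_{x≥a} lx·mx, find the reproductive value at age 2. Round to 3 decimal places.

lx = nx/n0 = nx/800: 1, 0.9575, 0.8925, 0.8275, 0.59, 0.1475
lx·mx for x ≥ 2: 5.08725, 3.972, 1.357, 0.1475 → sum = 10.56375
V_2 = 10.56375 / l_2 = 10.56375 / 0.8925 = 11.836134… → 11.836

11.836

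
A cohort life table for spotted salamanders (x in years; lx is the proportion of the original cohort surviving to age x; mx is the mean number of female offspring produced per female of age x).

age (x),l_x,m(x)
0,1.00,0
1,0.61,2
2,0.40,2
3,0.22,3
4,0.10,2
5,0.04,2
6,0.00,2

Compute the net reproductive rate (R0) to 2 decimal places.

2.96

lx·mx by age: 0, 1.22, 0.8, 0.66, 0.2, 0.08, 0
R0 = Σ lx·mx = 2.96 → 2.96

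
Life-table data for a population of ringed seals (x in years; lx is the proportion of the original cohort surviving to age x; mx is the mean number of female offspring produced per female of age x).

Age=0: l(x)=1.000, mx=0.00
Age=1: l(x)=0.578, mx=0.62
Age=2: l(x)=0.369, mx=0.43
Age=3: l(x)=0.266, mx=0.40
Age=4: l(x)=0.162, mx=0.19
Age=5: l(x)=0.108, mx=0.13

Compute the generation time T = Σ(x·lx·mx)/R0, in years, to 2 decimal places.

lx·mx: 0, 0.35836, 0.15867, 0.1064, 0.03078, 0.01404 → R0 = 0.66825
x·lx·mx: 0, 0.35836, 0.31734, 0.3192, 0.12312, 0.0702 → Σ = 1.18822
T = 1.18822 / 0.66825 = 1.778107… → 1.78

1.78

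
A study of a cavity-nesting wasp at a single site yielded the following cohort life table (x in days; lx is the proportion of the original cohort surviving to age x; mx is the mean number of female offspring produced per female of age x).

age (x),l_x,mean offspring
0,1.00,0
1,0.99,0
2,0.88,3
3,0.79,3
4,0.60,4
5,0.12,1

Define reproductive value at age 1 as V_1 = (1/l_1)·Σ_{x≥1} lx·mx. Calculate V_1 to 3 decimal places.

7.606

lx·mx for x ≥ 1: 0, 2.64, 2.37, 2.4, 0.12 → sum = 7.53
V_1 = 7.53 / l_1 = 7.53 / 0.99 = 7.606061… → 7.606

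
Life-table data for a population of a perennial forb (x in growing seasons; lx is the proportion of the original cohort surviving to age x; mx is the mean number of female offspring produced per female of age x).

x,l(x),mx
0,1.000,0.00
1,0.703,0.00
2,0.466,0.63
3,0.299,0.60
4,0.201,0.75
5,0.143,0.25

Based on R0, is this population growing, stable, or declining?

declining

R0 = Σ lx·mx = 0 + 0 + 0.29358 + 0.1794 + 0.15075 + 0.03575 = 0.65948
R0 < 1, so the population is declining.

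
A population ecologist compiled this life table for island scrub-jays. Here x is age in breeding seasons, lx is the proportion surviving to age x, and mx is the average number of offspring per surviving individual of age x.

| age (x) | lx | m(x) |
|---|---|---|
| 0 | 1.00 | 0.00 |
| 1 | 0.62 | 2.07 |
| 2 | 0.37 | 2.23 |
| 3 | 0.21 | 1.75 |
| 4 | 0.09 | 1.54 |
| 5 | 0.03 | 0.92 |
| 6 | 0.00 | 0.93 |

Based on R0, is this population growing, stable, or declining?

growing

R0 = Σ lx·mx = 0 + 1.2834 + 0.8251 + 0.3675 + 0.1386 + 0.0276 + 0 = 2.6422
R0 > 1, so the population is growing.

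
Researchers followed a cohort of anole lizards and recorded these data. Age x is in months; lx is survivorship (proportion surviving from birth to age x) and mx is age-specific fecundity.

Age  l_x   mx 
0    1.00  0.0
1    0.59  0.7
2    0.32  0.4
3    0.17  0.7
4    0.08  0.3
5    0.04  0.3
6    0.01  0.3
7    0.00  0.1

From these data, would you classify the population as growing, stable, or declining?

R0 = Σ lx·mx = 0 + 0.413 + 0.128 + 0.119 + 0.024 + 0.012 + 0.003 + 0 = 0.699
R0 < 1, so the population is declining.

declining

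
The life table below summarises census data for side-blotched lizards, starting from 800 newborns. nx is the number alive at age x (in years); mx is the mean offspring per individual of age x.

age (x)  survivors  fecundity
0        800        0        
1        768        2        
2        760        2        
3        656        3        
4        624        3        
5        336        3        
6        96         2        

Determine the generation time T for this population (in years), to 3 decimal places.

2.984

lx = nx/n0 = nx/800: 1, 0.96, 0.95, 0.82, 0.78, 0.42, 0.12
lx·mx: 0, 1.92, 1.9, 2.46, 2.34, 1.26, 0.24 → R0 = 10.12
x·lx·mx: 0, 1.92, 3.8, 7.38, 9.36, 6.3, 1.44 → Σ = 30.2
T = 30.2 / 10.12 = 2.98419… → 2.984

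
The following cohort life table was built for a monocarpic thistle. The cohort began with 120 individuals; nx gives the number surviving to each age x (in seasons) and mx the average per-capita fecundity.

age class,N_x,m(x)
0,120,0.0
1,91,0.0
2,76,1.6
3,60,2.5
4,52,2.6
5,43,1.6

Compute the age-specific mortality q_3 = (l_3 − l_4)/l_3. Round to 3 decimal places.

0.133

lx = nx/n0 = nx/120: 1, 0.75833…, 0.63333…, 0.5, 0.43333…, 0.35833…
q_3 = (l_3 − l_4) / l_3 = (0.5 − 0.433333…) / 0.5
     = 0.066667… / 0.5 = 0.133333… → 0.133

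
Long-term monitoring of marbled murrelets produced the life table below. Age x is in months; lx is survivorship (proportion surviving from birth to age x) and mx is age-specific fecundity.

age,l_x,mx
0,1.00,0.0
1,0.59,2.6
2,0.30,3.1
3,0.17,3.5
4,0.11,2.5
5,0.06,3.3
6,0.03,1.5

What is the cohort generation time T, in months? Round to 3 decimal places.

2.108

lx·mx: 0, 1.534, 0.93, 0.595, 0.275, 0.198, 0.045 → R0 = 3.577
x·lx·mx: 0, 1.534, 1.86, 1.785, 1.1, 0.99, 0.27 → Σ = 7.539
T = 7.539 / 3.577 = 2.107632… → 2.108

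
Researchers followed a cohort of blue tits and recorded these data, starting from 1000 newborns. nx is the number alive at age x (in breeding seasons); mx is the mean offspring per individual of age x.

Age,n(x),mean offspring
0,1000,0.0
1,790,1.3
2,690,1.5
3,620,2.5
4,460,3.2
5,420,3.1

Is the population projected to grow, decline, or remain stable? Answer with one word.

growing

lx = nx/n0 = nx/1000: 1, 0.79, 0.69, 0.62, 0.46, 0.42
R0 = Σ lx·mx = 0 + 1.027 + 1.035 + 1.55 + 1.472 + 1.302 = 6.386
R0 > 1, so the population is growing.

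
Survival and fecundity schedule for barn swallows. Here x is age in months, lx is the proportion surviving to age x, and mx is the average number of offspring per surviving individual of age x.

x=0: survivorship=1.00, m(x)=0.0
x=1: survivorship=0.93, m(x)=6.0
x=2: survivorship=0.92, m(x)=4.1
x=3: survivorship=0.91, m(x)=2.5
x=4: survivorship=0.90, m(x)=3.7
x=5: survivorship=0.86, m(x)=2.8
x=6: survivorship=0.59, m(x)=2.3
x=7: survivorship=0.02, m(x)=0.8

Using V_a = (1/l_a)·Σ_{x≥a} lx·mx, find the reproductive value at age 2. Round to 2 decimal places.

14.30

lx·mx for x ≥ 2: 3.772, 2.275, 3.33, 2.408, 1.357, 0.016 → sum = 13.158
V_2 = 13.158 / l_2 = 13.158 / 0.92 = 14.302174… → 14.30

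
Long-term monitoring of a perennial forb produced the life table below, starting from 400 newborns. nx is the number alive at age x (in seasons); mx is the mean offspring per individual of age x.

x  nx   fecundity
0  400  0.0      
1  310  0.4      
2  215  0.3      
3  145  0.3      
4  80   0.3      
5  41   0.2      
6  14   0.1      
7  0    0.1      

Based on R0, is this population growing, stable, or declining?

declining

lx = nx/n0 = nx/400: 1, 0.775, 0.5375, 0.3625, 0.2, 0.1025, 0.035, 0
R0 = Σ lx·mx = 0 + 0.31 + 0.16125 + 0.10875 + 0.06 + 0.0205 + 0.0035 + 0 = 0.664
R0 < 1, so the population is declining.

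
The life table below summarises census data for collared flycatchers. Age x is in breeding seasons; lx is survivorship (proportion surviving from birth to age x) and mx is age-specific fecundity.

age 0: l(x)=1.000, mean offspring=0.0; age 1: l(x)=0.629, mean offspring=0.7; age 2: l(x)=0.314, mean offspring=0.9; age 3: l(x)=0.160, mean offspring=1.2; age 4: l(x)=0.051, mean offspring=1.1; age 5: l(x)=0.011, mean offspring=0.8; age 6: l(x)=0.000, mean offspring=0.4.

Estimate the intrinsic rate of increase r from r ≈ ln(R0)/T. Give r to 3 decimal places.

-0.011

R0 = Σ lx·mx = 0 + 0.4403 + 0.2826 + 0.192 + 0.0561 + 0.0088 + 0 = 0.9798
Σ x·lx·mx = 1.8499; T = 1.8499/0.9798 = 1.88804…
r ≈ ln(R0)/T = ln(0.9798)/1.88804… = -0.01081… → -0.011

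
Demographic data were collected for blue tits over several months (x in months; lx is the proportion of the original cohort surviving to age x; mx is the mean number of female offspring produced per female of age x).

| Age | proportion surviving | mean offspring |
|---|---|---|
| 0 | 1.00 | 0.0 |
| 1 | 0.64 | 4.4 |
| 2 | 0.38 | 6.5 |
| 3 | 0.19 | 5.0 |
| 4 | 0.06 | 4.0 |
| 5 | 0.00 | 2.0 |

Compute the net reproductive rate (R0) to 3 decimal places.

6.476

lx·mx by age: 0, 2.816, 2.47, 0.95, 0.24, 0
R0 = Σ lx·mx = 6.476 → 6.476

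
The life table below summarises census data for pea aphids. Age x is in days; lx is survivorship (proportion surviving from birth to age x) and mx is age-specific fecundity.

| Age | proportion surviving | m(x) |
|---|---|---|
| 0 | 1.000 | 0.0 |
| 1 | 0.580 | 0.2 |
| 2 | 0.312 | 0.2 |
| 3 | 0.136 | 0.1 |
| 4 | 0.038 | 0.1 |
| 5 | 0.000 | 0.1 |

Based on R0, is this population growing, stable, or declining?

declining

R0 = Σ lx·mx = 0 + 0.116 + 0.0624 + 0.0136 + 0.0038 + 0 = 0.1958
R0 < 1, so the population is declining.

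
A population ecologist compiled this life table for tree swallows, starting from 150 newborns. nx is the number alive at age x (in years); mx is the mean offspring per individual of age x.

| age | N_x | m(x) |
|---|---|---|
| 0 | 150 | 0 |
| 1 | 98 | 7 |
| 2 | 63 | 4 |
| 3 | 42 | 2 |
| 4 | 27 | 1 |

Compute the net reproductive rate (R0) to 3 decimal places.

6.993

lx = nx/n0 = nx/150: 1, 0.65333…, 0.42, 0.28, 0.18
lx·mx by age: 0, 4.573333…, 1.68, 0.56, 0.18
R0 = Σ lx·mx = 6.993333… → 6.993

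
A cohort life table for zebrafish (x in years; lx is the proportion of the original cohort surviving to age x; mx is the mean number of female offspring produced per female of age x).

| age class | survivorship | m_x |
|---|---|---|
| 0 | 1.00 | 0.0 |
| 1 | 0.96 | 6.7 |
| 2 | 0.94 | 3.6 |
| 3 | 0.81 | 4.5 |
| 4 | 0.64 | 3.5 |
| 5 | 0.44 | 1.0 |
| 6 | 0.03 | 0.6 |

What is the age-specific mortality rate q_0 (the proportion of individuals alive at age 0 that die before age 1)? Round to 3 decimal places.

0.040

q_0 = (l_0 − l_1) / l_0 = (1 − 0.96) / 1
     = 0.04 / 1 = 0.04 → 0.040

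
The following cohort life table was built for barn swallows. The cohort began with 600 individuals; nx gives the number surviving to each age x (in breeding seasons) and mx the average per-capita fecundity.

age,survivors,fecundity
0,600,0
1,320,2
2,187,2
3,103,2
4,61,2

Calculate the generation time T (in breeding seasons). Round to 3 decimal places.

1.858

lx = nx/n0 = nx/600: 1, 0.53333…, 0.31167…, 0.17167…, 0.10167…
lx·mx: 0, 1.066667…, 0.623333…, 0.343333…, 0.203333… → R0 = 2.236667…
x·lx·mx: 0, 1.066667…, 1.246667…, 1.03…, 0.813333… → Σ = 4.156667…
T = 4.156667… / 2.236667… = 1.85842… → 1.858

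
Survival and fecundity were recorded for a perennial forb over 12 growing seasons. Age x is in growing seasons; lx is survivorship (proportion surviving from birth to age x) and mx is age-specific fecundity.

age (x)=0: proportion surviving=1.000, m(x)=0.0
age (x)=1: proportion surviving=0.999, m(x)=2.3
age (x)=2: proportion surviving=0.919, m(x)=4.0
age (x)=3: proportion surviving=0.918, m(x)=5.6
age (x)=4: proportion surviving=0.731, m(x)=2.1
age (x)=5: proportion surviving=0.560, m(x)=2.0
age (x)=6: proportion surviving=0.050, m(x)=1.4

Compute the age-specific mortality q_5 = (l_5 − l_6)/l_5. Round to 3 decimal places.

q_5 = (l_5 − l_6) / l_5 = (0.56 − 0.05) / 0.56
     = 0.51 / 0.56 = 0.910714… → 0.911

0.911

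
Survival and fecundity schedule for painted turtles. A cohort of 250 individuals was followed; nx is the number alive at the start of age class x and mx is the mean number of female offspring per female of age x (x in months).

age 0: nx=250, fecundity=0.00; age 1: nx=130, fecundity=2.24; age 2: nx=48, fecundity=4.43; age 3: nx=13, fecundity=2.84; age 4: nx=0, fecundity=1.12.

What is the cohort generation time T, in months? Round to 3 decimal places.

1.530

lx = nx/n0 = nx/250: 1, 0.52, 0.192, 0.052, 0
lx·mx: 0, 1.1648, 0.85056, 0.14768, 0 → R0 = 2.16304
x·lx·mx: 0, 1.1648, 1.70112, 0.44304, 0 → Σ = 3.30896
T = 3.30896 / 2.16304 = 1.529773… → 1.530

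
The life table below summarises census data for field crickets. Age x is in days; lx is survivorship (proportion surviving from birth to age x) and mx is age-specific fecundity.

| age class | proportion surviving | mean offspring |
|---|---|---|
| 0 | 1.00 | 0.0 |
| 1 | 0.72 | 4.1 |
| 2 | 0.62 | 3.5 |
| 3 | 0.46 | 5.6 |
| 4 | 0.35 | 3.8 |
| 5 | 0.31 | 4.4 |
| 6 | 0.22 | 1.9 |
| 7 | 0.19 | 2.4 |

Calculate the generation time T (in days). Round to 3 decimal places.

lx·mx: 0, 2.952, 2.17, 2.576, 1.33, 1.364, 0.418, 0.456 → R0 = 11.266
x·lx·mx: 0, 2.952, 4.34, 7.728, 5.32, 6.82, 2.508, 3.192 → Σ = 32.86
T = 32.86 / 11.266 = 2.916741… → 2.917

2.917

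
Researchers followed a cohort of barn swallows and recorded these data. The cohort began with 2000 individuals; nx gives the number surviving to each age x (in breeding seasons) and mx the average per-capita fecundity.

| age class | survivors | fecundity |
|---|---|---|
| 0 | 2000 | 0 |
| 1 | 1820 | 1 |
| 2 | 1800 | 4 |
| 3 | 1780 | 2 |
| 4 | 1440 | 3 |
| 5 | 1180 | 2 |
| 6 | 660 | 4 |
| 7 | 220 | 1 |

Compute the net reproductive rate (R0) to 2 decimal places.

11.06

lx = nx/n0 = nx/2000: 1, 0.91, 0.9, 0.89, 0.72, 0.59, 0.33, 0.11
lx·mx by age: 0, 0.91, 3.6, 1.78, 2.16, 1.18, 1.32, 0.11
R0 = Σ lx·mx = 11.06 → 11.06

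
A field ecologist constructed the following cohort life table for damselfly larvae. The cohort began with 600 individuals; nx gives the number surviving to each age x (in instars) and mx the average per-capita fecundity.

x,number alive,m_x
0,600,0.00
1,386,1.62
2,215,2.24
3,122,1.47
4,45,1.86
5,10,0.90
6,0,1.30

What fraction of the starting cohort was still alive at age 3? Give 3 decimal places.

0.203

l_3 = n_3/n_0 = 122/600 = 0.203333… → 0.203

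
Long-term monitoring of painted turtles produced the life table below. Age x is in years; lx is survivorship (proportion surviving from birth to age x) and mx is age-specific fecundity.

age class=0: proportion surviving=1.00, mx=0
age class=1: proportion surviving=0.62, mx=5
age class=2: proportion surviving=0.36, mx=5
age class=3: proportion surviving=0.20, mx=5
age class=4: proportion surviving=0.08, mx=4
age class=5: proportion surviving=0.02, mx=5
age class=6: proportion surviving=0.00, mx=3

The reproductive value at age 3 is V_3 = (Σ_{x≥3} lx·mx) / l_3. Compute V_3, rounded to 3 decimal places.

lx·mx for x ≥ 3: 1, 0.32, 0.1, 0 → sum = 1.42
V_3 = 1.42 / l_3 = 1.42 / 0.2 = 7.1 → 7.100

7.100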